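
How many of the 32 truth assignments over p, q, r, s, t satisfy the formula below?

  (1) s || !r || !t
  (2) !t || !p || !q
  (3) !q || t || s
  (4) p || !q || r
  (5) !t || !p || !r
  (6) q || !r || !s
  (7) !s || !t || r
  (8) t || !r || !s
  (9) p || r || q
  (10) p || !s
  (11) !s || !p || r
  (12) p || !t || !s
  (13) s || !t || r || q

There are 2^5 = 32 truth assignments over (p, q, r, s, t).
Split on t. With t = true, the clauses containing t are satisfied and !t drops from the rest; 0 of the 2^4 = 16 assignments to the other variables satisfy what remains.
With t = false, by the same count on the reduced clause set, 3 assignments work.
Total: 0 + 3 = 3.

3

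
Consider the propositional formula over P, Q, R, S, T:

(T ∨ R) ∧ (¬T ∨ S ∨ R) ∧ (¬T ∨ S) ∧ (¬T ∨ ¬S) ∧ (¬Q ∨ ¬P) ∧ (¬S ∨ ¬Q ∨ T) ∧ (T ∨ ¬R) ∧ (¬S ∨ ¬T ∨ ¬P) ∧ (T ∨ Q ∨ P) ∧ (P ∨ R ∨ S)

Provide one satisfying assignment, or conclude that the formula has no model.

Suppose T = True.
(S) alone gives S = True.
Now (¬S) is unsatisfied and unit — conflict.
Backtrack on T: now try T = False.
(R) alone gives R = True.
Now (¬R) is unsatisfied and unit — conflict.
Neither T = True nor T = False works.

UNSATISFIABLE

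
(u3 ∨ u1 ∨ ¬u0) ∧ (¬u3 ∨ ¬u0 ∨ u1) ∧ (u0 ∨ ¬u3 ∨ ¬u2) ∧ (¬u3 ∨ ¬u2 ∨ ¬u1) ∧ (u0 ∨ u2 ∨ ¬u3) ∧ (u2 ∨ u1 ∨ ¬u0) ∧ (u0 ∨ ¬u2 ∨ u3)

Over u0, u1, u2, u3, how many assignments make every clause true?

There are 2^4 = 16 truth assignments over (u0, u1, u2, u3).
Check each against the 7 clauses (columns in the order u0, u1, u2, u3):
  F F F F  ✓ satisfies all
  F F F T  ✗ fails (u0 ∨ u2 ∨ ¬u3)
  F F T F  ✗ fails (u0 ∨ ¬u2 ∨ u3)
  F F T T  ✗ fails (u0 ∨ ¬u3 ∨ ¬u2)
  F T F F  ✓ satisfies all
  F T F T  ✗ fails (u0 ∨ u2 ∨ ¬u3)
  F T T F  ✗ fails (u0 ∨ ¬u2 ∨ u3)
  F T T T  ✗ fails (u0 ∨ ¬u3 ∨ ¬u2)
  T F F F  ✗ fails (u3 ∨ u1 ∨ ¬u0)
  T F F T  ✗ fails (¬u3 ∨ ¬u0 ∨ u1)
  T F T F  ✗ fails (u3 ∨ u1 ∨ ¬u0)
  T F T T  ✗ fails (¬u3 ∨ ¬u0 ∨ u1)
  T T F F  ✓ satisfies all
  T T F T  ✓ satisfies all
  T T T F  ✓ satisfies all
  T T T T  ✗ fails (¬u3 ∨ ¬u2 ∨ ¬u1)
5 of the 16 rows are models.

5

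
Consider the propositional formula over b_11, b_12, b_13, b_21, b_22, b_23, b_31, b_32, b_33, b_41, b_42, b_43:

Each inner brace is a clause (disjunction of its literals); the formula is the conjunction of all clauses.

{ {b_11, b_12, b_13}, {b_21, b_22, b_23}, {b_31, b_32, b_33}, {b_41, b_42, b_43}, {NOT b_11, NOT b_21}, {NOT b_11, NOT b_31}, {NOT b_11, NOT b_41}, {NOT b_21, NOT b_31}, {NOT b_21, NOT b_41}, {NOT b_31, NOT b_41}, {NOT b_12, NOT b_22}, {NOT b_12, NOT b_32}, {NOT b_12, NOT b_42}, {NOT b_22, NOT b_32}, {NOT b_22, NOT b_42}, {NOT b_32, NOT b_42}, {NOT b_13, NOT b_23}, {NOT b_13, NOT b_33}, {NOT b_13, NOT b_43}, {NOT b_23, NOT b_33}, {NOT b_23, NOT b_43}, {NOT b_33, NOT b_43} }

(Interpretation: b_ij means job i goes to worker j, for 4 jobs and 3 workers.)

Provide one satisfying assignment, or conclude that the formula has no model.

UNSATISFIABLE

Try b_11 = false.
Try b_12 = true.
From the singleton clause (NOT b_22), b_22 = false.
From the singleton clause (NOT b_32), b_32 = false.
From the singleton clause (NOT b_42), b_42 = false.
Try b_21 = true.
From the singleton clause (NOT b_31), b_31 = false.
From the singleton clause (b_33), b_33 = true.
From the singleton clause (NOT b_41), b_41 = false.
From the singleton clause (b_43), b_43 = true.
But (NOT b_43) is also a unit clause — contradiction.
Backtrack on b_21: now try b_21 = false.
From the singleton clause (b_23), b_23 = true.
From the singleton clause (NOT b_13), b_13 = false.
From the singleton clause (NOT b_33), b_33 = false.
From the singleton clause (b_31), b_31 = true.
From the singleton clause (NOT b_41), b_41 = false.
From the singleton clause (b_43), b_43 = true.
But (NOT b_43) is also a unit clause — contradiction.
Both values of b_21 lead to a conflict.
Backtrack on b_12: now try b_12 = false.
From the singleton clause (b_13), b_13 = true.
From the singleton clause (NOT b_23), b_23 = false.
From the singleton clause (NOT b_33), b_33 = false.
From the singleton clause (NOT b_43), b_43 = false.
Try b_21 = true.
From the singleton clause (NOT b_31), b_31 = false.
From the singleton clause (b_32), b_32 = true.
From the singleton clause (NOT b_41), b_41 = false.
From the singleton clause (b_42), b_42 = true.
But (NOT b_42) is also a unit clause — contradiction.
Backtrack on b_21: now try b_21 = false.
From the singleton clause (b_22), b_22 = true.
From the singleton clause (NOT b_32), b_32 = false.
From the singleton clause (b_31), b_31 = true.
From the singleton clause (NOT b_41), b_41 = false.
From the singleton clause (b_42), b_42 = true.
But (NOT b_42) is also a unit clause — contradiction.
Both values of b_21 lead to a conflict.
Both values of b_12 lead to a conflict.
Backtrack on b_11: now try b_11 = true.
From the singleton clause (NOT b_21), b_21 = false.
From the singleton clause (NOT b_31), b_31 = false.
From the singleton clause (NOT b_41), b_41 = false.
Try b_22 = true.
From the singleton clause (NOT b_12), b_12 = false.
From the singleton clause (NOT b_32), b_32 = false.
From the singleton clause (b_33), b_33 = true.
From the singleton clause (NOT b_42), b_42 = false.
From the singleton clause (b_43), b_43 = true.
But (NOT b_43) is also a unit clause — contradiction.
Backtrack on b_22: now try b_22 = false.
From the singleton clause (b_23), b_23 = true.
From the singleton clause (NOT b_13), b_13 = false.
From the singleton clause (NOT b_33), b_33 = false.
From the singleton clause (b_32), b_32 = true.
From the singleton clause (NOT b_12), b_12 = false.
From the singleton clause (NOT b_42), b_42 = false.
From the singleton clause (b_43), b_43 = true.
But (NOT b_43) is also a unit clause — contradiction.
Both values of b_22 lead to a conflict.
Both values of b_11 lead to a conflict.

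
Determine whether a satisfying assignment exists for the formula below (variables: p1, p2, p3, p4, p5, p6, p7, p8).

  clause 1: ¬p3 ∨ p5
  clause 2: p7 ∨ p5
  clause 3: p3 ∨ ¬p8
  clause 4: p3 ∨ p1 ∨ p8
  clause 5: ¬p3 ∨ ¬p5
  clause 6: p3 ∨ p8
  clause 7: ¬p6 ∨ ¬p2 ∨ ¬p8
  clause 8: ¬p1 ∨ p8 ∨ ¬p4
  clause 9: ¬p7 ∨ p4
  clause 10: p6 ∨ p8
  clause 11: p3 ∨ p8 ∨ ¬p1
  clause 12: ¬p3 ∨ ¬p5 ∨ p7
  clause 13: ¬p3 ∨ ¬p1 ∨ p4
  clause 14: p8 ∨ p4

No, unsatisfiable

Branch on p3: set p3 = False.
(¬p8) alone gives p8 = False.
But (p8) is also a unit clause — contradiction.
Backtrack on p3: now try p3 = True.
(p5) alone gives p5 = True.
But (¬p5) is also a unit clause — contradiction.
Both values of p3 lead to a conflict.
No assignment satisfies every clause.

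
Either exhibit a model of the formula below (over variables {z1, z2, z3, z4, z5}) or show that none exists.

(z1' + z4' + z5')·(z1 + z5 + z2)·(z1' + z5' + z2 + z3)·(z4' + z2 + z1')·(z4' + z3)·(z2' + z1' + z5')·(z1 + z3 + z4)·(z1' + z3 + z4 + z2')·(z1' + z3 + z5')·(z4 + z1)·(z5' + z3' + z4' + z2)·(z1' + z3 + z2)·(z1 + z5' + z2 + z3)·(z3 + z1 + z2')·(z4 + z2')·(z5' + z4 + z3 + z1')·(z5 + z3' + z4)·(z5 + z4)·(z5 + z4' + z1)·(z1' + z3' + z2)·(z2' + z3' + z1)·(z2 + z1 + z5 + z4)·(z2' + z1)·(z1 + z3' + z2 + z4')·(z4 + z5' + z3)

z1=1,  z2=1,  z3=1,  z4=1,  z5=0

Suppose z4 = 1.
From the singleton clause (z3), z3 = 1.
Suppose z1 = 1.
From the singleton clause (z5'), z5 = 0.
From the singleton clause (z2), z2 = 1.
This assignment satisfies each clause.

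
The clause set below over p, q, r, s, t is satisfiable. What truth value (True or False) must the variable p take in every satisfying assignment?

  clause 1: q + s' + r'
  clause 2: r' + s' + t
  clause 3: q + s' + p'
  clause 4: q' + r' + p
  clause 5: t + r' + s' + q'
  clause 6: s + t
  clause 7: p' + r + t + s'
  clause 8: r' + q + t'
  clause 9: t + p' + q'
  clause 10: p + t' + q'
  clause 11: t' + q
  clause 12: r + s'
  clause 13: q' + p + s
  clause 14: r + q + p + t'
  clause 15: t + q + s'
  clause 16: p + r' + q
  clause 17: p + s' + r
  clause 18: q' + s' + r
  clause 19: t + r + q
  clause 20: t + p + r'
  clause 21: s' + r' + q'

True

Suppose p = 0.
Branch on q: set q = 0.
From the singleton clause (t'), t = 0.
From the singleton clause (s), s = 1.
Now (s') is unsatisfied and unit — conflict.
That branch fails; take q = 1 instead.
From the singleton clause (r'), r = 0.
From the singleton clause (t'), t = 0.
From the singleton clause (s), s = 1.
Now (s') is unsatisfied and unit — conflict.
Both values of q lead to a conflict.
So every satisfying assignment has p = True.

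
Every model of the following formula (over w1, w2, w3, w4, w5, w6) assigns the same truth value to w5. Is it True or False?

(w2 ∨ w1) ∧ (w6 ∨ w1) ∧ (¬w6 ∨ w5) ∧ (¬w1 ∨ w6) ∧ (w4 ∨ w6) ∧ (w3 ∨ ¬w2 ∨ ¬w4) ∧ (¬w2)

Suppose w5 = False.
(¬w6) alone gives w6 = False.
(w1) alone gives w1 = True.
That conflicts with the unit clause (¬w1).
So every satisfying assignment has w5 = True.

True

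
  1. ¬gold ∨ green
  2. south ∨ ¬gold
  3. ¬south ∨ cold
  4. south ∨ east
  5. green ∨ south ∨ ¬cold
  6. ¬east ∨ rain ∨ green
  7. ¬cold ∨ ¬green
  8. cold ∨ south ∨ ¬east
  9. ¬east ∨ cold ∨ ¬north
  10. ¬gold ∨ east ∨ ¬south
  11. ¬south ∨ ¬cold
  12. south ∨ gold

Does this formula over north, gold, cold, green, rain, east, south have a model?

Try gold = False.
(south) alone gives south = True.
(cold) alone gives cold = True.
But (¬cold) is also a unit clause — contradiction.
So gold must be the other value — set gold = True.
(green) alone gives green = True.
(south) alone gives south = True.
(cold) alone gives cold = True.
But (¬cold) is also a unit clause — contradiction.
Both values of gold lead to a conflict.
No assignment satisfies every clause.

No, unsatisfiable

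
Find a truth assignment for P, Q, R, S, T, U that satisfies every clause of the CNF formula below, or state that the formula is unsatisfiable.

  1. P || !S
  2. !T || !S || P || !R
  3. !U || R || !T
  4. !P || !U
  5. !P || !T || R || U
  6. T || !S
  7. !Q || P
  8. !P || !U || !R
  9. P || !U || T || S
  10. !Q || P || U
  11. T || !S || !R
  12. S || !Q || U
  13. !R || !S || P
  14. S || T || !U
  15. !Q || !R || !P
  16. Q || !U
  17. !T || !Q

P ↦ true, Q ↦ false, R ↦ true, S ↦ true, T ↦ true, U ↦ false

Case P = true:
The clause (!U) is unit, so U = false.
Case T = true:
The clause (R) is unit, so R = true.
The clause (!Q) is unit, so Q = false.
Every clause is now satisfied; S is unconstrained.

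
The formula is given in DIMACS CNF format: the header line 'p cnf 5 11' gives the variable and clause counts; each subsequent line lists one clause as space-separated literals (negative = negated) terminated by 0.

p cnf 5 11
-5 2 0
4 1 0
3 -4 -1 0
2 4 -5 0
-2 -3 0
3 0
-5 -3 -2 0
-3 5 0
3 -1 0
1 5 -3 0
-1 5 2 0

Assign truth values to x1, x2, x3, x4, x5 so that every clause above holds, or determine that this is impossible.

From the singleton clause (x3), x3 = True.
From the singleton clause (¬x2), x2 = False.
From the singleton clause (¬x5), x5 = False.
That conflicts with the unit clause (x5).

UNSATISFIABLE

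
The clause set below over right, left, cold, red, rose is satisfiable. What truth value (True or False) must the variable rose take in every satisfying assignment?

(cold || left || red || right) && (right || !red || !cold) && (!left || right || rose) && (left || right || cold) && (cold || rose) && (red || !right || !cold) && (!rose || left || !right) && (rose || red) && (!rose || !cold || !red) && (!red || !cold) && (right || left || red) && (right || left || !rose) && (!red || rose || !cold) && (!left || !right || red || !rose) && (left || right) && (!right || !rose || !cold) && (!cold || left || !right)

Suppose rose = false.
(cold) alone gives cold = true.
(red) alone gives red = true.
But (!red) is also a unit clause — contradiction.
So every satisfying assignment has rose = True.

True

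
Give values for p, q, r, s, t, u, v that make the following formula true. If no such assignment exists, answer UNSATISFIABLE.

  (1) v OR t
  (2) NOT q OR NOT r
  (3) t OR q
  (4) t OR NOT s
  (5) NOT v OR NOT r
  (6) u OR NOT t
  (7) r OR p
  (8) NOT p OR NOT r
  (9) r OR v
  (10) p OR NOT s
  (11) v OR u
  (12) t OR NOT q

p ↦ true; q ↦ false; r ↦ false; s ↦ false; t ↦ true; u ↦ true; v ↦ true

Case v = true:
(NOT r) alone gives r = false.
(p) alone gives p = true.
Case t = true:
(u) alone gives u = true.
Every clause is now satisfied; q, s are unconstrained.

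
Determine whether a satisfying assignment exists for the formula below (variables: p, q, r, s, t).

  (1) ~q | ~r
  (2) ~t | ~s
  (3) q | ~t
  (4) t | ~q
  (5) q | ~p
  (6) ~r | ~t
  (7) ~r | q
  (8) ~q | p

Yes

Case q = 0:
Unit clause (~t) forces t = 0.
Unit clause (~p) forces p = 0.
Unit clause (~r) forces r = 0.
No clause remains; s is free.
A satisfying assignment: p=0; q=0; r=0; s=0; t=0.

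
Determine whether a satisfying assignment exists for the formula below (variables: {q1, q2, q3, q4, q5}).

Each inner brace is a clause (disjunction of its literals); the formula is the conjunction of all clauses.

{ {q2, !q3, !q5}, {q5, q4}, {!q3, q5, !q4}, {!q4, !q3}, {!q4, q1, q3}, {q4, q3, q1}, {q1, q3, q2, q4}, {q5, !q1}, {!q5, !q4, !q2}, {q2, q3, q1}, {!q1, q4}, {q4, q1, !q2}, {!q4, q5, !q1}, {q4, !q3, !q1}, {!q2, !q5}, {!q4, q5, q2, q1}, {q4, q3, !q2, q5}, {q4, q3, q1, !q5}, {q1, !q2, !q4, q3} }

Satisfiable

Try q5 = true.
The clause (!q2) is unit, so q2 = false.
The clause (!q3) is unit, so q3 = false.
The clause (q1) is unit, so q1 = true.
The clause (q4) is unit, so q4 = true.
Every clause now holds.
A satisfying assignment: q1 ↦ true, q2 ↦ false, q3 ↦ false, q4 ↦ true, q5 ↦ true.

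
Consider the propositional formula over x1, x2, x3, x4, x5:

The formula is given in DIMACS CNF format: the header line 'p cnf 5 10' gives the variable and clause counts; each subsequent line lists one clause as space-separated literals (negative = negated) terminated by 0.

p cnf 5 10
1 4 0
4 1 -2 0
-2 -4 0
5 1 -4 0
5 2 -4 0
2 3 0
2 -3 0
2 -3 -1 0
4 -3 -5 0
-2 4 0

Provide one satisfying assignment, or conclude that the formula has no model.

Suppose x1 = True.
Suppose x2 = False.
(x3) alone gives x3 = True.
That conflicts with the unit clause (¬x3).
Undo x2 and try x2 = True.
(¬x4) alone gives x4 = False.
That conflicts with the unit clause (x4).
Both values of x2 lead to a conflict.
Undo x1 and try x1 = False.
(x4) alone gives x4 = True.
(¬x2) alone gives x2 = False.
(x5) alone gives x5 = True.
(x3) alone gives x3 = True.
That conflicts with the unit clause (¬x3).
Both values of x1 lead to a conflict.

UNSATISFIABLE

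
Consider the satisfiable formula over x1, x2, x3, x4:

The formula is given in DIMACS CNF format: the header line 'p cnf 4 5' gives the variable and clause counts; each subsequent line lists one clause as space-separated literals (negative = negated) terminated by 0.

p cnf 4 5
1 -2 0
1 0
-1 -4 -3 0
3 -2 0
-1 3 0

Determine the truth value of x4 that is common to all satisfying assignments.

Suppose x4 = True.
The clause (x1) is unit, so x1 = True.
The clause (¬x3) is unit, so x3 = False.
But (x3) is also a unit clause — contradiction.
So every satisfying assignment has x4 = False.

False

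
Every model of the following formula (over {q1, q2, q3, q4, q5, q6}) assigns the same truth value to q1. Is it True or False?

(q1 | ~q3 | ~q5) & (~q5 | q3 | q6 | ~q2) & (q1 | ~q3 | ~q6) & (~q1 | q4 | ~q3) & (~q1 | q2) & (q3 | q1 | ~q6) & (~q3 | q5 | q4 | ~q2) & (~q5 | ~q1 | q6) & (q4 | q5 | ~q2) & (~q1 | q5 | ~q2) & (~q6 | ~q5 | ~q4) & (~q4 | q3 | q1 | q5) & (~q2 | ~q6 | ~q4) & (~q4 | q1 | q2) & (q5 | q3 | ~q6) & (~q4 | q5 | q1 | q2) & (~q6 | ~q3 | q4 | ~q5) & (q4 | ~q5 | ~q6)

False

Suppose q1 = 1.
Unit clause (q2) forces q2 = 1.
Unit clause (q5) forces q5 = 1.
Unit clause (q6) forces q6 = 1.
Unit clause (~q4) forces q4 = 0.
Now (q4) is unsatisfied and unit — conflict.
So every satisfying assignment has q1 = False.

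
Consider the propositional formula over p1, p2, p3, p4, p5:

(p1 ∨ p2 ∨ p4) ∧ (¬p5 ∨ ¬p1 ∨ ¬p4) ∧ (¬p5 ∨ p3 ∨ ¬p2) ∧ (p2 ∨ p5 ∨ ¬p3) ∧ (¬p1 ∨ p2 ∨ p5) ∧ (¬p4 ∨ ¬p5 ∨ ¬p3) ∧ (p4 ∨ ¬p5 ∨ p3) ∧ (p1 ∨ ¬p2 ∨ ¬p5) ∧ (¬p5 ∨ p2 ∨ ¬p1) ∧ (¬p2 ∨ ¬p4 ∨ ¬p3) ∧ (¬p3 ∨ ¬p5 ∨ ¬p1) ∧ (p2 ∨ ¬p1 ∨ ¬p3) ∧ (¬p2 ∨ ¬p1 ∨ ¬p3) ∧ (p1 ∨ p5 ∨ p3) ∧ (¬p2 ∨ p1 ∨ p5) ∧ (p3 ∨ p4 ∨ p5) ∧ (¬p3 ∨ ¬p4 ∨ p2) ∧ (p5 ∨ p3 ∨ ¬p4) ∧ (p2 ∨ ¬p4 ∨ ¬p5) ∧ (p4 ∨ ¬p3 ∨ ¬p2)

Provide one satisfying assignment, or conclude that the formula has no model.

UNSATISFIABLE

Branch on p1: set p1 = True.
Branch on p5: set p5 = False.
The clause (p2) is unit, so p2 = True.
The clause (¬p3) is unit, so p3 = False.
The clause (p4) is unit, so p4 = True.
But (¬p4) is also a unit clause — contradiction.
Backtrack on p5: now try p5 = True.
The clause (¬p4) is unit, so p4 = False.
The clause (p3) is unit, so p3 = True.
But (¬p3) is also a unit clause — contradiction.
Either choice for p5 ends in contradiction.
Backtrack on p1: now try p1 = False.
Branch on p2: set p2 = True.
The clause (¬p5) is unit, so p5 = False.
But (p5) is also a unit clause — contradiction.
Backtrack on p2: now try p2 = False.
The clause (p4) is unit, so p4 = True.
The clause (¬p3) is unit, so p3 = False.
The clause (p5) is unit, so p5 = True.
But (¬p5) is also a unit clause — contradiction.
Either choice for p2 ends in contradiction.
Either choice for p1 ends in contradiction.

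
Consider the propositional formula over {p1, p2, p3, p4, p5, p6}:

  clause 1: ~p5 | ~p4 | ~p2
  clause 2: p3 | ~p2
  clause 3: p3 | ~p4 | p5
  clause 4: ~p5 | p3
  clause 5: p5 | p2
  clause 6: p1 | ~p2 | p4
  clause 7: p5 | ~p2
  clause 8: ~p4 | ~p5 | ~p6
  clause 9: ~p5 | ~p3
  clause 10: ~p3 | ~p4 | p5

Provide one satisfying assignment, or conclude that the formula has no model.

Try p3 = 1.
Unit clause (~p5) forces p5 = 0.
Unit clause (p2) forces p2 = 1.
That conflicts with the unit clause (~p2).
Undo p3 and try p3 = 0.
Unit clause (~p2) forces p2 = 0.
Unit clause (~p5) forces p5 = 0.
That conflicts with the unit clause (p5).
Either choice for p3 ends in contradiction.

UNSATISFIABLE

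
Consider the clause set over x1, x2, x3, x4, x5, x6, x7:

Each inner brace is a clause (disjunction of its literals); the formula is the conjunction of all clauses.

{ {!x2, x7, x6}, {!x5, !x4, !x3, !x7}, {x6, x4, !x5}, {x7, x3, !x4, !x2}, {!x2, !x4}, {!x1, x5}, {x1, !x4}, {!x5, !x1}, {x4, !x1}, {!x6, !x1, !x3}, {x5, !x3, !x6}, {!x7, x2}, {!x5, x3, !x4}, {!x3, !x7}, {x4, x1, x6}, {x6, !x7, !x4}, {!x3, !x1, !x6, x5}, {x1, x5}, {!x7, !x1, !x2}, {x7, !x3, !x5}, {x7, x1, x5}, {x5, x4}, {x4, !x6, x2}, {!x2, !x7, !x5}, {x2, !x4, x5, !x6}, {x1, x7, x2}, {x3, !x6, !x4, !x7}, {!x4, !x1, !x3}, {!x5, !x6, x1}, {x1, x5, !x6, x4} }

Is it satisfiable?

No, unsatisfiable

Branch on x2: set x2 = false.
The clause (!x7) is unit, so x7 = false.
The clause (x1) is unit, so x1 = true.
The clause (x5) is unit, so x5 = true.
That conflicts with the unit clause (!x5).
Undo x2 and try x2 = true.
The clause (!x4) is unit, so x4 = false.
The clause (!x1) is unit, so x1 = false.
The clause (x6) is unit, so x6 = true.
The clause (x5) is unit, so x5 = true.
That conflicts with the unit clause (!x5).
Both values of x2 lead to a conflict.
No assignment satisfies every clause.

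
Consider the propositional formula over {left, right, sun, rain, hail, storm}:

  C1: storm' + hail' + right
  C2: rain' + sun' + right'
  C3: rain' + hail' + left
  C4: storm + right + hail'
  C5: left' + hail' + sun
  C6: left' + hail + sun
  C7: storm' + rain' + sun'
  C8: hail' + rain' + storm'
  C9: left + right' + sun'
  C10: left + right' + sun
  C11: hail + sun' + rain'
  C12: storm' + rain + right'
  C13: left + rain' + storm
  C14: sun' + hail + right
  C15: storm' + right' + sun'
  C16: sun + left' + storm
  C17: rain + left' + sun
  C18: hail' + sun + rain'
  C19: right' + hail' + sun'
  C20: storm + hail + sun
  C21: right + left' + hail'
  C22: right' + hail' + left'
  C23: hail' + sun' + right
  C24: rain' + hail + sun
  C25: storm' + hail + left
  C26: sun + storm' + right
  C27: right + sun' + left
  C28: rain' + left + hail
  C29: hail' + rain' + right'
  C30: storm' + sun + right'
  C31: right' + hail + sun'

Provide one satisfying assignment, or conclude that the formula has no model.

UNSATISFIABLE

Try storm = 0.
Try right = 1.
Try rain = 0.
Try left = 1.
From the singleton clause (sun), sun = 1.
From the singleton clause (hail'), hail = 0.
That conflicts with the unit clause (hail).
Undo left and try left = 0.
From the singleton clause (sun'), sun = 0.
That conflicts with the unit clause (sun).
Either choice for left ends in contradiction.
Undo rain and try rain = 1.
From the singleton clause (sun'), sun = 0.
From the singleton clause (left), left = 1.
That conflicts with the unit clause (left').
Either choice for rain ends in contradiction.
Undo right and try right = 0.
From the singleton clause (hail'), hail = 0.
From the singleton clause (sun'), sun = 0.
That conflicts with the unit clause (sun).
Either choice for right ends in contradiction.
Undo storm and try storm = 1.
Try hail = 0.
From the singleton clause (left), left = 1.
From the singleton clause (sun), sun = 1.
From the singleton clause (rain'), rain = 0.
From the singleton clause (right'), right = 0.
That conflicts with the unit clause (right).
Undo hail and try hail = 1.
From the singleton clause (right), right = 1.
From the singleton clause (rain'), rain = 0.
That conflicts with the unit clause (rain).
Either choice for hail ends in contradiction.
Either choice for storm ends in contradiction.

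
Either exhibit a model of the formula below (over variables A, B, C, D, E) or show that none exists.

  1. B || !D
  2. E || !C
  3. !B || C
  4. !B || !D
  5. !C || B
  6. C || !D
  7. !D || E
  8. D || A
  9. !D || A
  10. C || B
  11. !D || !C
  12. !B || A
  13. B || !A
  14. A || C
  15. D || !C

Case B = true:
From the singleton clause (C), C = true.
From the singleton clause (E), E = true.
From the singleton clause (!D), D = false.
But (D) is also a unit clause — contradiction.
Undo B and try B = false.
From the singleton clause (!D), D = false.
From the singleton clause (!C), C = false.
But (C) is also a unit clause — contradiction.
Either choice for B ends in contradiction.

UNSATISFIABLE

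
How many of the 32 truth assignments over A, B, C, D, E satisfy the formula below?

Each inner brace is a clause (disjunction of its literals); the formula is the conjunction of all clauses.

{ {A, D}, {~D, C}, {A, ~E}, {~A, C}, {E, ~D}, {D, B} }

There are 2^5 = 32 truth assignments over (A, B, C, D, E).
Split on B. With B = 1, the clauses containing B are satisfied and ~B drops from the rest; 3 of the 2^4 = 16 assignments to the other variables satisfy what remains.
With B = 0, by the same count on the reduced clause set, 1 assignment works.
(One model: A=T, B=F, C=T, D=T, E=T.)
Total: 3 + 1 = 4.

4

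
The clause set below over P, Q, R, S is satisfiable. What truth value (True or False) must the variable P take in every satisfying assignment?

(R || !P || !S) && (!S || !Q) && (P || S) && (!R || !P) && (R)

Suppose P = true.
From the singleton clause (!R), R = false.
But (R) is also a unit clause — contradiction.
So every satisfying assignment has P = False.

False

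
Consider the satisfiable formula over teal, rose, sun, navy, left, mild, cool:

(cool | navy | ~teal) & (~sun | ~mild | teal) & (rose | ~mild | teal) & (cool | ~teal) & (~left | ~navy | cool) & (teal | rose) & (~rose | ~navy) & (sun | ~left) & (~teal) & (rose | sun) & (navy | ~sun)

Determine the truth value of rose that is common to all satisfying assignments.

Suppose rose = 0.
From the singleton clause (teal), teal = 1.
Now (~teal) is unsatisfied and unit — conflict.
So every satisfying assignment has rose = True.

True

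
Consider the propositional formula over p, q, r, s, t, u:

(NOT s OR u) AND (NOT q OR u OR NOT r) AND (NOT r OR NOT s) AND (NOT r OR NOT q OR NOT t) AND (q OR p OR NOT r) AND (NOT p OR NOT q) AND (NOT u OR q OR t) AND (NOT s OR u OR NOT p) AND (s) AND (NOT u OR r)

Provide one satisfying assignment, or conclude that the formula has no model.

(s) alone gives s = true.
(u) alone gives u = true.
(NOT r) alone gives r = false.
But (r) is also a unit clause — contradiction.

UNSATISFIABLE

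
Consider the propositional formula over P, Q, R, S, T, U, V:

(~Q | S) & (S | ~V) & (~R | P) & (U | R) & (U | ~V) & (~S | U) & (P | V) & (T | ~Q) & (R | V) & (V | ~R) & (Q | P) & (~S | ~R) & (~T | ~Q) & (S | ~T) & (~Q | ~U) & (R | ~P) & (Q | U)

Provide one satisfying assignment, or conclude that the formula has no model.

Suppose Q = 0.
Unit clause (P) forces P = 1.
Unit clause (R) forces R = 1.
Unit clause (V) forces V = 1.
Unit clause (S) forces S = 1.
Now (~S) is unsatisfied and unit — conflict.
Backtrack on Q: now try Q = 1.
Unit clause (S) forces S = 1.
Unit clause (U) forces U = 1.
Now (~U) is unsatisfied and unit — conflict.
Both values of Q lead to a conflict.

UNSATISFIABLE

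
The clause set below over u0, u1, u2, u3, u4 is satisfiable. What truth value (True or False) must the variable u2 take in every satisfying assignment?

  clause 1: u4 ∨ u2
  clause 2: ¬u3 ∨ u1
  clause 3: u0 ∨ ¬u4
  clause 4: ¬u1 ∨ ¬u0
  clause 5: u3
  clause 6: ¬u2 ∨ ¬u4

Suppose u2 = False.
The clause (u4) is unit, so u4 = True.
The clause (u0) is unit, so u0 = True.
The clause (¬u1) is unit, so u1 = False.
The clause (¬u3) is unit, so u3 = False.
That conflicts with the unit clause (u3).
So every satisfying assignment has u2 = True.

True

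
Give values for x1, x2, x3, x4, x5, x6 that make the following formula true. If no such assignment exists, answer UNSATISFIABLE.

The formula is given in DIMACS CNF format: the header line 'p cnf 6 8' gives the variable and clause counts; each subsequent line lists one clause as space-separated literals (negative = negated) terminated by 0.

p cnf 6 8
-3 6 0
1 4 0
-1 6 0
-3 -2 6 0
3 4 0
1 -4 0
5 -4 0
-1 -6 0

UNSATISFIABLE

Try x3 = False.
From the singleton clause (x4), x4 = True.
From the singleton clause (x1), x1 = True.
From the singleton clause (x6), x6 = True.
Now (¬x6) is unsatisfied and unit — conflict.
That branch fails; take x3 = True instead.
From the singleton clause (x6), x6 = True.
From the singleton clause (¬x1), x1 = False.
From the singleton clause (x4), x4 = True.
Now (¬x4) is unsatisfied and unit — conflict.
Both values of x3 lead to a conflict.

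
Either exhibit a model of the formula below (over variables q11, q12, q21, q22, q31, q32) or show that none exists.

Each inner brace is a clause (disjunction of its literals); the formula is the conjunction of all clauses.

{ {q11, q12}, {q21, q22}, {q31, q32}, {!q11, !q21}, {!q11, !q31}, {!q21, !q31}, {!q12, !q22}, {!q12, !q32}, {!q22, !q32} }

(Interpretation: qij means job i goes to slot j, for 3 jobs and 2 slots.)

UNSATISFIABLE

Branch on q11: set q11 = true.
From the singleton clause (!q21), q21 = false.
From the singleton clause (q22), q22 = true.
From the singleton clause (!q31), q31 = false.
From the singleton clause (q32), q32 = true.
That conflicts with the unit clause (!q32).
Undo q11 and try q11 = false.
From the singleton clause (q12), q12 = true.
From the singleton clause (!q22), q22 = false.
From the singleton clause (q21), q21 = true.
From the singleton clause (!q31), q31 = false.
From the singleton clause (q32), q32 = true.
That conflicts with the unit clause (!q32).
Both values of q11 lead to a conflict.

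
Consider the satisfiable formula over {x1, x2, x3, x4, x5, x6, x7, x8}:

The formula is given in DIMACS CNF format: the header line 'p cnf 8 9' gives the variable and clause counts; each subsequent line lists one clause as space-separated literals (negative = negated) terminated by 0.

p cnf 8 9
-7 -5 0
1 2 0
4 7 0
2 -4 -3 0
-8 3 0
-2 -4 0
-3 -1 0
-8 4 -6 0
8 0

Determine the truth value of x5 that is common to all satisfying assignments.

Suppose x5 = True.
The clause (¬x7) is unit, so x7 = False.
The clause (x4) is unit, so x4 = True.
The clause (¬x2) is unit, so x2 = False.
The clause (x1) is unit, so x1 = True.
The clause (¬x3) is unit, so x3 = False.
The clause (¬x8) is unit, so x8 = False.
That conflicts with the unit clause (x8).
So every satisfying assignment has x5 = False.

False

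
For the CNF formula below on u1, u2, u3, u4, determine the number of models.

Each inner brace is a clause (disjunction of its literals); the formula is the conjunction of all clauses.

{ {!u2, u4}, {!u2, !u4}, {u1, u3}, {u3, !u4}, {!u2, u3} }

5

There are 2^4 = 16 truth assignments over (u1, u2, u3, u4).
Check each against the 5 clauses (columns in the order u1, u2, u3, u4):
  F F F F  ✗ fails (u1 || u3)
  F F F T  ✗ fails (u1 || u3)
  F F T F  ✓ satisfies all
  F F T T  ✓ satisfies all
  F T F F  ✗ fails (!u2 || u4)
  F T F T  ✗ fails (!u2 || !u4)
  F T T F  ✗ fails (!u2 || u4)
  F T T T  ✗ fails (!u2 || !u4)
  T F F F  ✓ satisfies all
  T F F T  ✗ fails (u3 || !u4)
  T F T F  ✓ satisfies all
  T F T T  ✓ satisfies all
  T T F F  ✗ fails (!u2 || u4)
  T T F T  ✗ fails (!u2 || !u4)
  T T T F  ✗ fails (!u2 || u4)
  T T T T  ✗ fails (!u2 || !u4)
5 of the 16 rows are models.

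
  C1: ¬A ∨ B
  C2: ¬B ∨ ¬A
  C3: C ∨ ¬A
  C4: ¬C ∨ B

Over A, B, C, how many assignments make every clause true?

There are 2^3 = 8 truth assignments over (A, B, C).
Split on B. With B = True, the clauses containing B are satisfied and ¬B drops from the rest; 2 of the 2^2 = 4 assignments to the other variables satisfy what remains.
With B = False, by the same count on the reduced clause set, 1 assignment works.
Total: 2 + 1 = 3.

3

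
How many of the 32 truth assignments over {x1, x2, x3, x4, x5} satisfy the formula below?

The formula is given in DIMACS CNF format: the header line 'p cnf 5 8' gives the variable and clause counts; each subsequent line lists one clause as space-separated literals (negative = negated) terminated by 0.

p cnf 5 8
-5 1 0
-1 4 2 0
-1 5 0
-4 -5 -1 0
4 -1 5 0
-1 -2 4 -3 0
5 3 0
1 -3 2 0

There are 2^5 = 32 truth assignments over (x1, x2, x3, x4, x5).
Split on x4. With x4 = True, the clauses containing x4 are satisfied and ¬x4 drops from the rest; 1 of the 2^4 = 16 assignments to the other variables satisfy what remains.
With x4 = False, by the same count on the reduced clause set, 2 assignments work.
(One model: x1=F, x2=T, x3=T, x4=F, x5=F.)
Total: 1 + 2 = 3.

3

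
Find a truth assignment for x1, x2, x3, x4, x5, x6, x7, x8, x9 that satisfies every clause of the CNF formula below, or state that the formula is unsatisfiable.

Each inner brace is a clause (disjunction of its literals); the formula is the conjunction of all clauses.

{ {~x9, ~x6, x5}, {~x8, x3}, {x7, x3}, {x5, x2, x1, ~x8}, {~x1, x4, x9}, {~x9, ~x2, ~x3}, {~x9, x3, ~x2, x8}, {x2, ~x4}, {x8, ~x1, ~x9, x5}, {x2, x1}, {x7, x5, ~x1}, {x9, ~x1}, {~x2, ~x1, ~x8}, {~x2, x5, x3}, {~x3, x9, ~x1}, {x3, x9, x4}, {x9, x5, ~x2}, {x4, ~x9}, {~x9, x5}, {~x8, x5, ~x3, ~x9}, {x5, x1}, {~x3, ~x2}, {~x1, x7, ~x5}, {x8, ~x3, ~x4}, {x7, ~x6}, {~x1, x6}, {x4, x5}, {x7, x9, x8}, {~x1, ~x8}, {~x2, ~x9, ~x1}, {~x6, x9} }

Try x8 = 0.
Try x7 = 1.
Try x2 = 1.
Unit clause (~x3) forces x3 = 0.
Unit clause (~x9) forces x9 = 0.
Unit clause (~x1) forces x1 = 0.
Unit clause (x5) forces x5 = 1.
Unit clause (x4) forces x4 = 1.
Unit clause (~x6) forces x6 = 0.
This assignment satisfies each clause.

x1 ↦ 0, x2 ↦ 1, x3 ↦ 0, x4 ↦ 1, x5 ↦ 1, x6 ↦ 0, x7 ↦ 1, x8 ↦ 0, x9 ↦ 0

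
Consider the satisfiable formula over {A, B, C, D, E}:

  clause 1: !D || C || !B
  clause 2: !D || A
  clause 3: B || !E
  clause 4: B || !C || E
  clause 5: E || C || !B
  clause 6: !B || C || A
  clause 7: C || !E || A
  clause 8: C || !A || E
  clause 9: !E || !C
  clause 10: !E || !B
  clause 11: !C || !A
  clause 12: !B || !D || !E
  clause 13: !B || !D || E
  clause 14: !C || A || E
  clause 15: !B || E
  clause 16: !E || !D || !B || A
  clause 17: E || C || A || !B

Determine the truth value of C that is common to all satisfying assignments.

False

Suppose C = true.
The clause (!E) is unit, so E = false.
The clause (B) is unit, so B = true.
Now (!B) is unsatisfied and unit — conflict.
So every satisfying assignment has C = False.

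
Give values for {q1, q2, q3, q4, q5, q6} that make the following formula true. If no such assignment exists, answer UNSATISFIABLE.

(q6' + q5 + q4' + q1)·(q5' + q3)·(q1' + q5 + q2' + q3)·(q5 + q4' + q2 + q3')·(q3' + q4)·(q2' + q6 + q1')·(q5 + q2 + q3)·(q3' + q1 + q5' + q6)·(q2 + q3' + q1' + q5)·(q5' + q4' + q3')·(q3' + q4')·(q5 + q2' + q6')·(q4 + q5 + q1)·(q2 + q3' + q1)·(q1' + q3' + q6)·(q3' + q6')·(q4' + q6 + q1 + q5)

UNSATISFIABLE

Try q5 = 0.
Try q3 = 0.
From the singleton clause (q2), q2 = 1.
From the singleton clause (q1'), q1 = 0.
From the singleton clause (q6'), q6 = 0.
From the singleton clause (q4), q4 = 1.
But (q4') is also a unit clause — contradiction.
Backtrack on q3: now try q3 = 1.
From the singleton clause (q4), q4 = 1.
But (q4') is also a unit clause — contradiction.
Neither q3 = 1 nor q3 = 0 works.
Backtrack on q5: now try q5 = 1.
From the singleton clause (q3), q3 = 1.
From the singleton clause (q4), q4 = 1.
But (q4') is also a unit clause — contradiction.
Neither q5 = 1 nor q5 = 0 works.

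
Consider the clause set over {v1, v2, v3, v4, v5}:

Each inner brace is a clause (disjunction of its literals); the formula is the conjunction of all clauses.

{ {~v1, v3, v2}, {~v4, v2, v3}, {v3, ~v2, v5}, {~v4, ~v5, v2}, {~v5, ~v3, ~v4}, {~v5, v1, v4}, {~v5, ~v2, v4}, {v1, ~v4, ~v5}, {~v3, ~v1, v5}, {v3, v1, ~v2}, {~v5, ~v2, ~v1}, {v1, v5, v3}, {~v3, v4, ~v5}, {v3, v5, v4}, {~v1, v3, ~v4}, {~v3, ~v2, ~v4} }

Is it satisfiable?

Suppose v1 = 0.
Suppose v5 = 0.
The clause (v3) is unit, so v3 = 1.
Suppose v2 = 1.
The clause (~v4) is unit, so v4 = 0.
Every clause now holds.
A satisfying assignment: v1=0,  v2=1,  v3=1,  v4=0,  v5=0.

Yes, satisfiable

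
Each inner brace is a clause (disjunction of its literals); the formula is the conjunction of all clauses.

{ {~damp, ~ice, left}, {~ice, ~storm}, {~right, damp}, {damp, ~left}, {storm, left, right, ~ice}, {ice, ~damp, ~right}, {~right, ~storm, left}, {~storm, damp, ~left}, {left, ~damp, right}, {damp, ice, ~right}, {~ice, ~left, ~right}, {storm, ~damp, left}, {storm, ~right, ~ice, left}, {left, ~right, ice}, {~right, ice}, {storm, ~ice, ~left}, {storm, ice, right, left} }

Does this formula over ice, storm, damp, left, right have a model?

Suppose ice = 0.
From the singleton clause (~right), right = 0.
Suppose damp = 0.
From the singleton clause (~left), left = 0.
From the singleton clause (storm), storm = 1.
All clauses are satisfied.
A satisfying assignment: ice ↦ 0, storm ↦ 1, damp ↦ 0, left ↦ 0, right ↦ 0.

Yes, satisfiable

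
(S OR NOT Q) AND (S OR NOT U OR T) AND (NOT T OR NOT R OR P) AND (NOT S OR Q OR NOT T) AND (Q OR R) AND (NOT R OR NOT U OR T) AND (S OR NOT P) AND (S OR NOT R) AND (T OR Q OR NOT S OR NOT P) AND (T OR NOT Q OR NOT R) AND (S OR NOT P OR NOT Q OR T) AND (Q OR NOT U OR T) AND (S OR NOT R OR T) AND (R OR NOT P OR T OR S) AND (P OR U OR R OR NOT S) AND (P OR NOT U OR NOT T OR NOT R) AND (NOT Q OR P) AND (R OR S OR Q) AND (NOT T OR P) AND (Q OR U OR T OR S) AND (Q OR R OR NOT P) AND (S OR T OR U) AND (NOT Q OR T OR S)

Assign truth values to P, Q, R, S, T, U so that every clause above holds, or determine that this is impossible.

Case S = true:
Case Q = true:
The clause (P) is unit, so P = true.
Case T = true:
Every clause is now satisfied; R, U are unconstrained.

P=true,  Q=true,  R=true,  S=true,  T=true,  U=false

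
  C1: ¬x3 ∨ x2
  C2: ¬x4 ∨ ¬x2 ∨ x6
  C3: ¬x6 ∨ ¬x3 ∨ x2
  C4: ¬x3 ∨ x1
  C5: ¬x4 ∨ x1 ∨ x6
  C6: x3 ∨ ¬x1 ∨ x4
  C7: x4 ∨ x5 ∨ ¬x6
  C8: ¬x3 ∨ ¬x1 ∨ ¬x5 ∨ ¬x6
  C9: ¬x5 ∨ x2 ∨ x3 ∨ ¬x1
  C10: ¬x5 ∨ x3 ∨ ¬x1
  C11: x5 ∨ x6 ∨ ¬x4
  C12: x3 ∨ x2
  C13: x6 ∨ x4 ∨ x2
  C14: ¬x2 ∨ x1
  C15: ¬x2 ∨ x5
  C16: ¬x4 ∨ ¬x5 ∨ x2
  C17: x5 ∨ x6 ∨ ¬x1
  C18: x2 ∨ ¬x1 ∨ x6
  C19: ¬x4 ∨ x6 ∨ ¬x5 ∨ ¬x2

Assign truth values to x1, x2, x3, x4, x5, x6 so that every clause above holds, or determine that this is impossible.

Branch on x3: set x3 = True.
Unit clause (x2) forces x2 = True.
Unit clause (x1) forces x1 = True.
Unit clause (x5) forces x5 = True.
Unit clause (¬x6) forces x6 = False.
Unit clause (¬x4) forces x4 = False.
This assignment satisfies each clause.

x1: True; x2: True; x3: True; x4: False; x5: True; x6: False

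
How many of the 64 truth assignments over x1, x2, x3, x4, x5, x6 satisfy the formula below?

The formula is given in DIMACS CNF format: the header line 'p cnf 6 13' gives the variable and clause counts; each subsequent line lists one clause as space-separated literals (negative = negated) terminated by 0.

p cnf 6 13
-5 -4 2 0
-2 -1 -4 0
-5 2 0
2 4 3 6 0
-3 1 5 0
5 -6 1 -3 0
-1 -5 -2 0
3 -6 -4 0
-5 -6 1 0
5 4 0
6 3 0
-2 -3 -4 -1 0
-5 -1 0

4

There are 2^6 = 64 truth assignments over (x1, x2, x3, x4, x5, x6).
Split on x5. With x5 = True, the clauses containing x5 are satisfied and ¬x5 drops from the rest; 2 of the 2^5 = 32 assignments to the other variables satisfy what remains.
With x5 = False, by the same count on the reduced clause set, 2 assignments work.
(One model: x1=F, x2=T, x3=T, x4=F, x5=T, x6=F.)
Total: 2 + 2 = 4.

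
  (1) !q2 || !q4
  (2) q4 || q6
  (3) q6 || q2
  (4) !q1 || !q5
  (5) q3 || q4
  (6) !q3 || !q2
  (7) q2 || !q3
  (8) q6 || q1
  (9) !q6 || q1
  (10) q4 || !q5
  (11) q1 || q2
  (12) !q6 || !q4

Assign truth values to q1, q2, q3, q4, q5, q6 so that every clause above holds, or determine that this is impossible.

UNSATISFIABLE

Suppose q2 = false.
(q6) alone gives q6 = true.
(!q3) alone gives q3 = false.
(q4) alone gives q4 = true.
Now (!q4) is unsatisfied and unit — conflict.
Undo q2 and try q2 = true.
(!q4) alone gives q4 = false.
(q6) alone gives q6 = true.
(q3) alone gives q3 = true.
Now (!q3) is unsatisfied and unit — conflict.
Neither q2 = true nor q2 = false works.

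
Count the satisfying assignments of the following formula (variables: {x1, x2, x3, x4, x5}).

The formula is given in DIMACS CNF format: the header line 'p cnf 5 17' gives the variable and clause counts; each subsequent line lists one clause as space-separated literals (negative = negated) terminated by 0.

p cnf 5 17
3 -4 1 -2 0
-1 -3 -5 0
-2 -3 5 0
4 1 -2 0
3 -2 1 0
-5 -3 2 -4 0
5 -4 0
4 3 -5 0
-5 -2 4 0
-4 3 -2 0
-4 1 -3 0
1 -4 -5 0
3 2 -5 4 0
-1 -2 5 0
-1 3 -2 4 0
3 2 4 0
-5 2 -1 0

There are 2^5 = 32 truth assignments over (x1, x2, x3, x4, x5).
Split on x4. With x4 = True, the clauses containing x4 are satisfied and ¬x4 drops from the rest; 0 of the 2^4 = 16 assignments to the other variables satisfy what remains.
With x4 = False, by the same count on the reduced clause set, 3 assignments work.
(One model: x1=F, x2=F, x3=T, x4=F, x5=F.)
Total: 0 + 3 = 3.

3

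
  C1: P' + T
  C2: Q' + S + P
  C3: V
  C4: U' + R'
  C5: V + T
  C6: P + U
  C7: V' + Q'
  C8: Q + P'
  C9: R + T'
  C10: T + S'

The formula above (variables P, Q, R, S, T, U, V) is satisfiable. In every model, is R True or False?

False

Suppose R = 1.
The clause (V) is unit, so V = 1.
The clause (U') is unit, so U = 0.
The clause (P) is unit, so P = 1.
The clause (T) is unit, so T = 1.
The clause (Q') is unit, so Q = 0.
That conflicts with the unit clause (Q).
So every satisfying assignment has R = False.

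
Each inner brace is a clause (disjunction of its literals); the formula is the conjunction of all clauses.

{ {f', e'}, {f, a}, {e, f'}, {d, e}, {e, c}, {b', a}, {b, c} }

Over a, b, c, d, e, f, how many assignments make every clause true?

There are 2^6 = 64 truth assignments over (a, b, c, d, e, f).
Split on f. With f = 1, the clauses containing f are satisfied and f' drops from the rest; 0 of the 2^5 = 32 assignments to the other variables satisfy what remains.
With f = 0, by the same count on the reduced clause set, 8 assignments work.
(One model: a=T, b=F, c=T, d=F, e=T, f=F.)
Total: 0 + 8 = 8.

8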